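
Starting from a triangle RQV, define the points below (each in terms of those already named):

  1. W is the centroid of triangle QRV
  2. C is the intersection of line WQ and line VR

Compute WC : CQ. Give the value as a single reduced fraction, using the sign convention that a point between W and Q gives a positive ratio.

WC:CQ = -1/3

Assign R = (0, 0), Q = (1, 0), V = (0, 1) — the answer is frame-independent, so this choice is without loss of generality.
1. W is the centroid of triangle QRV ⇒ W = (1/3, 1/3)
2. C is the intersection of line WQ and line VR ⇒ C = (0, 1/2)
C = W + t·(Q−W) with t = -1/2, so WC:CQ = t:(1−t) = -1/2:3/2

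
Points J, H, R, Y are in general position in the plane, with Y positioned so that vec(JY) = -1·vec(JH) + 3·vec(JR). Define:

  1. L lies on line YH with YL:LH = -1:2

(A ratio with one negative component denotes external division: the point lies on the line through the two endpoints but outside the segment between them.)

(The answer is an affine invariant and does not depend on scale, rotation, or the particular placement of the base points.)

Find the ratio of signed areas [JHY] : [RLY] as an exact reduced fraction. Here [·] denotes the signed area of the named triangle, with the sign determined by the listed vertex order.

Set J = (0, 0), H = (1, 0), R = (0, 1), Y = (-1, 3); any affine frame gives the same invariant.
1. L lies on line YH with YL:LH = -1:2 ⇒ L = (-3, 6)
2·[JHY] = 3, 2·[RLY] = -1
[JHY]:[RLY] = 3:-1 = -3

[JHY]:[RLY] = -3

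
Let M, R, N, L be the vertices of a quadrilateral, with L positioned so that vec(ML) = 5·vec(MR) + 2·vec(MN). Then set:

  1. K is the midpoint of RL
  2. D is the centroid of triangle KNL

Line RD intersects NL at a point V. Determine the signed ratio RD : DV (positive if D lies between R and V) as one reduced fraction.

Work in coordinates with M = (0, 0), R = (1, 0), N = (0, 1), L = (5, 2).
1. K is the midpoint of RL ⇒ K = (3, 1)
2. D is the centroid of triangle KNL ⇒ D = (8/3, 4/3)
line RD meets NL at V = (3, 8/5)
D = R + t·(V−R) with t = 5/6, so RD:DV = 5/6:1/6

RD:DV = 5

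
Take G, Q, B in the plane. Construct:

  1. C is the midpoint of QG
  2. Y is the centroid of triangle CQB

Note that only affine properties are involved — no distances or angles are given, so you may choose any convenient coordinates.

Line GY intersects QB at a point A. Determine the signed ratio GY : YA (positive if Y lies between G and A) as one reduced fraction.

Assign G = (0, 0), Q = (1, 0), B = (0, 1) — the answer is frame-independent, so this choice is without loss of generality.
1. C is the midpoint of QG ⇒ C = (1/2, 0)
2. Y is the centroid of triangle CQB ⇒ Y = (1/2, 1/3)
line GY meets QB at A = (3/5, 2/5)
Y = G + t·(A−G) with t = 5/6, so GY:YA = 5/6:1/6

GY:YA = 5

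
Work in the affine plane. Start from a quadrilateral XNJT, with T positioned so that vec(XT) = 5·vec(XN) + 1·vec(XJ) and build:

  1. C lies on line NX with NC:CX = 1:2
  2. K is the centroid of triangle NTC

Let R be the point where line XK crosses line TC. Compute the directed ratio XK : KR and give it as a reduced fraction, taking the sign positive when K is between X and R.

Assign X = (0, 0), N = (1, 0), J = (0, 1), T = (5, 1) — the answer is frame-independent, so this choice is without loss of generality.
1. C lies on line NX with NC:CX = 1:2 ⇒ C = (2/3, 0)
2. K is the centroid of triangle NTC ⇒ K = (20/9, 1/3)
line XK meets TC at R = (40/21, 2/7)
K = X + t·(R−X) with t = 7/6, so XK:KR = 7/6:-1/6

XK:KR = -7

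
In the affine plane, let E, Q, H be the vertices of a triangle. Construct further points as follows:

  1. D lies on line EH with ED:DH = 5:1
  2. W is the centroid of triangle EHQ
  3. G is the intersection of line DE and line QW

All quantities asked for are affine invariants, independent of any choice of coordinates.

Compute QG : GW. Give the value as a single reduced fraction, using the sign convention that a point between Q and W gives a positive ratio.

Set E = (0, 0), Q = (1, 0), H = (0, 1); any affine frame gives the same invariant.
1. D lies on line EH with ED:DH = 5:1 ⇒ D = (0, 5/6)
2. W is the centroid of triangle EHQ ⇒ W = (1/3, 1/3)
3. G is the intersection of line DE and line QW ⇒ G = (0, 1/2)
G = Q + t·(W−Q) with t = 3/2, so QG:GW = t:(1−t) = 3/2:-1/2

QG:GW = -3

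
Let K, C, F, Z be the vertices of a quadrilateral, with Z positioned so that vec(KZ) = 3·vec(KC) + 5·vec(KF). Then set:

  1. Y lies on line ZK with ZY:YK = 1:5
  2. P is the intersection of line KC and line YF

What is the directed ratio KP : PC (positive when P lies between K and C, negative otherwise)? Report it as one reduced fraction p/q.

KP:PC = -15/34

Work in coordinates with K = (0, 0), C = (1, 0), F = (0, 1), Z = (3, 5).
1. Y lies on line ZK with ZY:YK = 1:5 ⇒ Y = (5/2, 25/6)
2. P is the intersection of line KC and line YF ⇒ P = (-15/19, 0)
P = K + t·(C−K) with t = -15/19, so KP:PC = t:(1−t) = -15/19:34/19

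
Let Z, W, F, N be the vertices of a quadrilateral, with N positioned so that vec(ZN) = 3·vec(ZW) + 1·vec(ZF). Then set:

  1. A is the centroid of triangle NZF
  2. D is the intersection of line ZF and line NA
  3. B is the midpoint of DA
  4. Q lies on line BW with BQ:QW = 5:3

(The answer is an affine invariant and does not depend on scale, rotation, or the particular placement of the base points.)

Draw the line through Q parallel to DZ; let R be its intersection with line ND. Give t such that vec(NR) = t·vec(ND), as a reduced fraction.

Set Z = (0, 0), W = (1, 0), F = (0, 1), N = (3, 1); any affine frame gives the same invariant.
1. A is the centroid of triangle NZF ⇒ A = (1, 2/3)
2. D is the intersection of line ZF and line NA ⇒ D = (0, 1/2)
3. B is the midpoint of DA ⇒ B = (1/2, 7/12)
4. Q lies on line BW with BQ:QW = 5:3 ⇒ Q = (13/16, 7/32)
through Q parallel to DZ: direction (0, -1/2); meets ND at R = (13/16, 61/96)
R = N + t·(D−N) with t = 35/48

t = 35/48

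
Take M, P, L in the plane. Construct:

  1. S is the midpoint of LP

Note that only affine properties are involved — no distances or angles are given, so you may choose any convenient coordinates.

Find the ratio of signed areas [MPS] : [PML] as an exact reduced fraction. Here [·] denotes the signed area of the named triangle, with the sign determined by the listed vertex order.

[MPS]:[PML] = -1/2

Work in coordinates with M = (0, 0), P = (1, 0), L = (0, 1).
1. S is the midpoint of LP ⇒ S = (1/2, 1/2)
2·[MPS] = 1/2, 2·[PML] = -1
[MPS]:[PML] = 1/2:-1 = -1/2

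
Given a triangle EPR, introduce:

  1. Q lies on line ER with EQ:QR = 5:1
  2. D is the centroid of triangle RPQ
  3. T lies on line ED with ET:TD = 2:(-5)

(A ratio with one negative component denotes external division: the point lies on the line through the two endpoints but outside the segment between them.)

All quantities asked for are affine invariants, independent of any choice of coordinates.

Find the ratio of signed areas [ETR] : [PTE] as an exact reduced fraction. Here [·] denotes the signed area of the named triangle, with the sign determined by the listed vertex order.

Set E = (0, 0), P = (1, 0), R = (0, 1); any affine frame gives the same invariant.
1. Q lies on line ER with EQ:QR = 5:1 ⇒ Q = (0, 5/6)
2. D is the centroid of triangle RPQ ⇒ D = (1/3, 11/18)
3. T lies on line ED with ET:TD = 2:(-5) ⇒ T = (-2/9, -11/27)
2·[ETR] = -2/9, 2·[PTE] = -11/27
[ETR]:[PTE] = -2/9:-11/27 = 6/11

[ETR]:[PTE] = 6/11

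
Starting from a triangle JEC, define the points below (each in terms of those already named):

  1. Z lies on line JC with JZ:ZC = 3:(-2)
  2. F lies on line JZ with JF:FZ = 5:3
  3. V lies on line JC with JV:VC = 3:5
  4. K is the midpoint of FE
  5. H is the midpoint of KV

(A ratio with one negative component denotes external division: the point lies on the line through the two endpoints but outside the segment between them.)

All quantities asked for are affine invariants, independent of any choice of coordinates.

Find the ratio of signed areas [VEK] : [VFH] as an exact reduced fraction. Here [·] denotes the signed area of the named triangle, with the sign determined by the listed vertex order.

[VEK]:[VFH] = -2

Work in coordinates with J = (0, 0), E = (1, 0), C = (0, 1).
1. Z lies on line JC with JZ:ZC = 3:(-2) ⇒ Z = (0, 3)
2. F lies on line JZ with JF:FZ = 5:3 ⇒ F = (0, 15/8)
3. V lies on line JC with JV:VC = 3:5 ⇒ V = (0, 3/8)
4. K is the midpoint of FE ⇒ K = (1/2, 15/16)
5. H is the midpoint of KV ⇒ H = (1/4, 21/32)
2·[VEK] = 3/4, 2·[VFH] = -3/8
[VEK]:[VFH] = 3/4:-3/8 = -2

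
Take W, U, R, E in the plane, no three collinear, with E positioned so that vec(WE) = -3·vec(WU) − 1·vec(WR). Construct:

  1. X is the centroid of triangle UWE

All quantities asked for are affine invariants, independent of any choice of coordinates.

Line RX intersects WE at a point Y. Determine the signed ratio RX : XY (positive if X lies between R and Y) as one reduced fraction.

RX:XY = -10

Assign W = (0, 0), U = (1, 0), R = (0, 1), E = (-3, -1) — the answer is frame-independent, so this choice is without loss of generality.
1. X is the centroid of triangle UWE ⇒ X = (-2/3, -1/3)
line RX meets WE at Y = (-3/5, -1/5)
X = R + t·(Y−R) with t = 10/9, so RX:XY = 10/9:-1/9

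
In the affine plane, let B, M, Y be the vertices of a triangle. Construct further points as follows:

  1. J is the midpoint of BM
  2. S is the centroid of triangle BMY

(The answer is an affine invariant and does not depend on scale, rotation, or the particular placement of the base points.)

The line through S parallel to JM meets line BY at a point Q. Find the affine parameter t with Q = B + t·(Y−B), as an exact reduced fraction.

Work in coordinates with B = (0, 0), M = (1, 0), Y = (0, 1).
1. J is the midpoint of BM ⇒ J = (1/2, 0)
2. S is the centroid of triangle BMY ⇒ S = (1/3, 1/3)
through S parallel to JM: direction (1/2, 0); meets BY at Q = (0, 1/3)
Q = B + t·(Y−B) with t = 1/3

t = 1/3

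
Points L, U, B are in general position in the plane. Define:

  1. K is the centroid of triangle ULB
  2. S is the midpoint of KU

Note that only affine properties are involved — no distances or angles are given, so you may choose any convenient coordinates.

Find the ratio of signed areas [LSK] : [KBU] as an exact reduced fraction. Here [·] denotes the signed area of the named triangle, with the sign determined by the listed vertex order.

[LSK]:[KBU] = -1/2

Work in coordinates with L = (0, 0), U = (1, 0), B = (0, 1).
1. K is the centroid of triangle ULB ⇒ K = (1/3, 1/3)
2. S is the midpoint of KU ⇒ S = (2/3, 1/6)
2·[LSK] = 1/6, 2·[KBU] = -1/3
[LSK]:[KBU] = 1/6:-1/3 = -1/2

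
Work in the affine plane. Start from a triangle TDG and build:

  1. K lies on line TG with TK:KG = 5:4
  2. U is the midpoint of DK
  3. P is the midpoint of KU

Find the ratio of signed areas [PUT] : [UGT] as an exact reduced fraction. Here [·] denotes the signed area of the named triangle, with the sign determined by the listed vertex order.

[PUT]:[UGT] = -5/18

Set T = (0, 0), D = (1, 0), G = (0, 1); any affine frame gives the same invariant.
1. K lies on line TG with TK:KG = 5:4 ⇒ K = (0, 5/9)
2. U is the midpoint of DK ⇒ U = (1/2, 5/18)
3. P is the midpoint of KU ⇒ P = (1/4, 5/12)
2·[PUT] = -5/36, 2·[UGT] = 1/2
[PUT]:[UGT] = -5/36:1/2 = -5/18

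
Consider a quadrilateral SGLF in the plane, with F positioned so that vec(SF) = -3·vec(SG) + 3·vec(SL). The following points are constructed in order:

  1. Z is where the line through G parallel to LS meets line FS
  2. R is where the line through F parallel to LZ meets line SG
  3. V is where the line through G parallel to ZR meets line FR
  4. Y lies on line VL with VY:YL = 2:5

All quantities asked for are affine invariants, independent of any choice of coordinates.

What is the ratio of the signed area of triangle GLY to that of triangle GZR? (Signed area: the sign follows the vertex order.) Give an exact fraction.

[GLY]:[GZR] = -15/28

Set S = (0, 0), G = (1, 0), L = (0, 1), F = (-3, 3); any affine frame gives the same invariant.
1. Z is where the line through G parallel to LS meets line FS ⇒ Z = (1, -1)
2. R is where the line through F parallel to LZ meets line SG ⇒ R = (-3/2, 0)
3. V is where the line through G parallel to ZR meets line FR ⇒ V = (-17/8, 5/4)
4. Y lies on line VL with VY:YL = 2:5 ⇒ Y = (-85/56, 33/28)
2·[GLY] = 75/56, 2·[GZR] = -5/2
[GLY]:[GZR] = 75/56:-5/2 = -15/28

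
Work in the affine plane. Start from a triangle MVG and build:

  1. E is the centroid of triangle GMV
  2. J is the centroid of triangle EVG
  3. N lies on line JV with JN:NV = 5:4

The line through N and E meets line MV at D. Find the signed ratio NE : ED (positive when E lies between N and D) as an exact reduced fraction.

NE:ED = -11/27

Assign M = (0, 0), V = (1, 0), G = (0, 1) — the answer is frame-independent, so this choice is without loss of generality.
1. E is the centroid of triangle GMV ⇒ E = (1/3, 1/3)
2. J is the centroid of triangle EVG ⇒ J = (4/9, 4/9)
3. N lies on line JV with JN:NV = 5:4 ⇒ N = (61/81, 16/81)
line NE meets MV at D = (15/11, 0)
E = N + t·(D−N) with t = -11/16, so NE:ED = -11/16:27/16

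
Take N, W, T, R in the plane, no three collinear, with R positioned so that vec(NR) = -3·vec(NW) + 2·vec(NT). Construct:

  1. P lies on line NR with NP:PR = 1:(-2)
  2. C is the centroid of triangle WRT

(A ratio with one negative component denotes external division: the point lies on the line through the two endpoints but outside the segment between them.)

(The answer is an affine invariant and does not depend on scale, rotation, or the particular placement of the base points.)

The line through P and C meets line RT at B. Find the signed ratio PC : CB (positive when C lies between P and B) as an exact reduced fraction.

PC:CB = 8

Work in coordinates with N = (0, 0), W = (1, 0), T = (0, 1), R = (-3, 2).
1. P lies on line NR with NP:PR = 1:(-2) ⇒ P = (3, -2)
2. C is the centroid of triangle WRT ⇒ C = (-2/3, 1)
line PC meets RT at B = (-9/8, 11/8)
C = P + t·(B−P) with t = 8/9, so PC:CB = 8/9:1/9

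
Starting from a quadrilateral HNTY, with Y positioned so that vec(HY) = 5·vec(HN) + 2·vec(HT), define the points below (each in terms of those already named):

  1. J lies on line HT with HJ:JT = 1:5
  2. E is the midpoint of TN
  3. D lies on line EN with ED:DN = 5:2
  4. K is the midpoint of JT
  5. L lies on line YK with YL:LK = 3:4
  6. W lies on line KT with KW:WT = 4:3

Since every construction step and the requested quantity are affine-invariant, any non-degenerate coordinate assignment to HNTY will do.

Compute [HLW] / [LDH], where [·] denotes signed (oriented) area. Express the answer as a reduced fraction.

Set H = (0, 0), N = (1, 0), T = (0, 1), Y = (5, 2); any affine frame gives the same invariant.
1. J lies on line HT with HJ:JT = 1:5 ⇒ J = (0, 1/6)
2. E is the midpoint of TN ⇒ E = (1/2, 1/2)
3. D lies on line EN with ED:DN = 5:2 ⇒ D = (6/7, 1/7)
4. K is the midpoint of JT ⇒ K = (0, 7/12)
5. L lies on line YK with YL:LK = 3:4 ⇒ L = (20/7, 39/28)
6. W lies on line KT with KW:WT = 4:3 ⇒ W = (0, 23/28)
2·[HLW] = 115/49, 2·[LDH] = -11/14
[HLW]:[LDH] = 115/49:-11/14 = -230/77

[HLW]:[LDH] = -230/77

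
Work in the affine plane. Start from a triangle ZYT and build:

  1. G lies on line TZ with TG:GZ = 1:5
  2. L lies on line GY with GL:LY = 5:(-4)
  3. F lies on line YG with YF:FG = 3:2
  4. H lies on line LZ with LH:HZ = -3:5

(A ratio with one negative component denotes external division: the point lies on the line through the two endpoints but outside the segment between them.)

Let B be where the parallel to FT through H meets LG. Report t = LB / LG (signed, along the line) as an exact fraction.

t = -21/10

Work in coordinates with Z = (0, 0), Y = (1, 0), T = (0, 1).
1. G lies on line TZ with TG:GZ = 1:5 ⇒ G = (0, 5/6)
2. L lies on line GY with GL:LY = 5:(-4) ⇒ L = (5, -10/3)
3. F lies on line YG with YF:FG = 3:2 ⇒ F = (2/5, 1/2)
4. H lies on line LZ with LH:HZ = -3:5 ⇒ H = (25/2, -25/3)
through H parallel to FT: direction (-2/5, 1/2); meets LG at B = (31/2, -145/12)
B = L + t·(G−L) with t = -21/10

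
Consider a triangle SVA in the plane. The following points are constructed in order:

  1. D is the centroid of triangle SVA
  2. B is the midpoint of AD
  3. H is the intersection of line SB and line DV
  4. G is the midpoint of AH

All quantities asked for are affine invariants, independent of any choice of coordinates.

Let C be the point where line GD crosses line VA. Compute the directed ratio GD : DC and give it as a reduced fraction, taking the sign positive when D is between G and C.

Assign S = (0, 0), V = (1, 0), A = (0, 1) — the answer is frame-independent, so this choice is without loss of generality.
1. D is the centroid of triangle SVA ⇒ D = (1/3, 1/3)
2. B is the midpoint of AD ⇒ B = (1/6, 2/3)
3. H is the intersection of line SB and line DV ⇒ H = (1/9, 4/9)
4. G is the midpoint of AH ⇒ G = (1/18, 13/18)
line GD meets VA at C = (-1/2, 3/2)
D = G + t·(C−G) with t = -1/2, so GD:DC = -1/2:3/2

GD:DC = -1/3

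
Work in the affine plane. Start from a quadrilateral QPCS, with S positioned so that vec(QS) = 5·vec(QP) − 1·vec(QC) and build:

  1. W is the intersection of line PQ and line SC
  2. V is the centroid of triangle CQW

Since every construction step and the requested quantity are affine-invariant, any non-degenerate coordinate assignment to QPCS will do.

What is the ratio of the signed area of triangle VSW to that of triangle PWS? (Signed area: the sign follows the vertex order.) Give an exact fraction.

Assign Q = (0, 0), P = (1, 0), C = (0, 1), S = (5, -1) — the answer is frame-independent, so this choice is without loss of generality.
1. W is the intersection of line PQ and line SC ⇒ W = (5/2, 0)
2. V is the centroid of triangle CQW ⇒ V = (5/6, 1/3)
2·[VSW] = 5/6, 2·[PWS] = -3/2
[VSW]:[PWS] = 5/6:-3/2 = -5/9

[VSW]:[PWS] = -5/9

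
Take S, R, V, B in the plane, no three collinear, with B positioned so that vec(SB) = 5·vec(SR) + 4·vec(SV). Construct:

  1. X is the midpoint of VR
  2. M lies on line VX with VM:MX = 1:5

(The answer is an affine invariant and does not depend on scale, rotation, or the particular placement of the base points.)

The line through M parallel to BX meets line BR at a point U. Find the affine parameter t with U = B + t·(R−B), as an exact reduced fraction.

t = -5/6

Set S = (0, 0), R = (1, 0), V = (0, 1), B = (5, 4); any affine frame gives the same invariant.
1. X is the midpoint of VR ⇒ X = (1/2, 1/2)
2. M lies on line VX with VM:MX = 1:5 ⇒ M = (1/12, 11/12)
through M parallel to BX: direction (-9/2, -7/2); meets BR at U = (25/3, 22/3)
U = B + t·(R−B) with t = -5/6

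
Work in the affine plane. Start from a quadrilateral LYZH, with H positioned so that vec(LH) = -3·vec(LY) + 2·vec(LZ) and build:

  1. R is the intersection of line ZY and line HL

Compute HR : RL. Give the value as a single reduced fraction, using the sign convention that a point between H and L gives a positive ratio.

Work in coordinates with L = (0, 0), Y = (1, 0), Z = (0, 1), H = (-3, 2).
1. R is the intersection of line ZY and line HL ⇒ R = (3, -2)
R = H + t·(L−H) with t = 2, so HR:RL = t:(1−t) = 2:-1

HR:RL = -2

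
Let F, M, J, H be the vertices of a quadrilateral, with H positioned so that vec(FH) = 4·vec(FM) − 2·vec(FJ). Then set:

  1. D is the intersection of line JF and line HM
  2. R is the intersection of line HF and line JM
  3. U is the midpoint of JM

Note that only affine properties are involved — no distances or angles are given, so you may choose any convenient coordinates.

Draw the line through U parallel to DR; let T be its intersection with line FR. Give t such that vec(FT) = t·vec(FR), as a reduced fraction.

Choose coordinates F = (0, 0), M = (1, 0), J = (0, 1), H = (4, -2).
1. D is the intersection of line JF and line HM ⇒ D = (0, 2/3)
2. R is the intersection of line HF and line JM ⇒ R = (2, -1)
3. U is the midpoint of JM ⇒ U = (1/2, 1/2)
through U parallel to DR: direction (2, -5/3); meets FR at T = (11/4, -11/8)
T = F + t·(R−F) with t = 11/8

t = 11/8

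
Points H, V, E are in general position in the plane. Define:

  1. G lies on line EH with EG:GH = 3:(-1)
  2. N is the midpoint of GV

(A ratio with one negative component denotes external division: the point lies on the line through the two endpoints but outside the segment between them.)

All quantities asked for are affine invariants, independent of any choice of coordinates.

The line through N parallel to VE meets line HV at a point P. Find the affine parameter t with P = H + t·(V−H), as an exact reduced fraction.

Choose coordinates H = (0, 0), V = (1, 0), E = (0, 1).
1. G lies on line EH with EG:GH = 3:(-1) ⇒ G = (0, -1/2)
2. N is the midpoint of GV ⇒ N = (1/2, -1/4)
through N parallel to VE: direction (-1, 1); meets HV at P = (1/4, 0)
P = H + t·(V−H) with t = 1/4

t = 1/4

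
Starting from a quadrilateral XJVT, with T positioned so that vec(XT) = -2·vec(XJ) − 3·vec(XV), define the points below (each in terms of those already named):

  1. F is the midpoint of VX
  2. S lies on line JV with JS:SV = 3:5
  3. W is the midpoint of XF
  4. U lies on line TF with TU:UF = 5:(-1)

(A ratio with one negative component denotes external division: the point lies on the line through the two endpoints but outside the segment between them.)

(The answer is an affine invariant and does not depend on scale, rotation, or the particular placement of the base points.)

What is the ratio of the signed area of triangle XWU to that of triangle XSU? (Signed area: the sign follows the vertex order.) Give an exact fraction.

[XWU]:[XSU] = -8/43

Work in coordinates with X = (0, 0), J = (1, 0), V = (0, 1), T = (-2, -3).
1. F is the midpoint of VX ⇒ F = (0, 1/2)
2. S lies on line JV with JS:SV = 3:5 ⇒ S = (5/8, 3/8)
3. W is the midpoint of XF ⇒ W = (0, 1/4)
4. U lies on line TF with TU:UF = 5:(-1) ⇒ U = (1/2, 11/8)
2·[XWU] = -1/8, 2·[XSU] = 43/64
[XWU]:[XSU] = -1/8:43/64 = -8/43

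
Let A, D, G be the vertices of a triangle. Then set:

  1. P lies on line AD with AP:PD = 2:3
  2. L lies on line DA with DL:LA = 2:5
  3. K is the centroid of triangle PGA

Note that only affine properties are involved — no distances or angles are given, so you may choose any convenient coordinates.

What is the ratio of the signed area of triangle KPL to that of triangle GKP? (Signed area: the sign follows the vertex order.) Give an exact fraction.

Set A = (0, 0), D = (1, 0), G = (0, 1); any affine frame gives the same invariant.
1. P lies on line AD with AP:PD = 2:3 ⇒ P = (2/5, 0)
2. L lies on line DA with DL:LA = 2:5 ⇒ L = (5/7, 0)
3. K is the centroid of triangle PGA ⇒ K = (2/15, 1/3)
2·[KPL] = 11/105, 2·[GKP] = 2/15
[KPL]:[GKP] = 11/105:2/15 = 11/14

[KPL]:[GKP] = 11/14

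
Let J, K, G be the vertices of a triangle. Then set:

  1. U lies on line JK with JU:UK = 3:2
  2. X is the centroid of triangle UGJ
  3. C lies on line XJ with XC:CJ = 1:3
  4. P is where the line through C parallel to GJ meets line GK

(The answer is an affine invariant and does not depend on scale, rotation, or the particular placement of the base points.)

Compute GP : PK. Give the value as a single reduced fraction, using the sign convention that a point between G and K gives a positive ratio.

Choose coordinates J = (0, 0), K = (1, 0), G = (0, 1).
1. U lies on line JK with JU:UK = 3:2 ⇒ U = (3/5, 0)
2. X is the centroid of triangle UGJ ⇒ X = (1/5, 1/3)
3. C lies on line XJ with XC:CJ = 1:3 ⇒ C = (3/20, 1/4)
4. P is where the line through C parallel to GJ meets line GK ⇒ P = (3/20, 17/20)
P = G + t·(K−G) with t = 3/20, so GP:PK = t:(1−t) = 3/20:17/20

GP:PK = 3/17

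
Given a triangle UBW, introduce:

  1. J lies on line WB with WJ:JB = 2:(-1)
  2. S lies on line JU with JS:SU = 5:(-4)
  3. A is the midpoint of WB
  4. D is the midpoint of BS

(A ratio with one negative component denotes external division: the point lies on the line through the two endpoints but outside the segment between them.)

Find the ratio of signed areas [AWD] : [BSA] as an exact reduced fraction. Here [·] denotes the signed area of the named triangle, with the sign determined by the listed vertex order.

Set U = (0, 0), B = (1, 0), W = (0, 1); any affine frame gives the same invariant.
1. J lies on line WB with WJ:JB = 2:(-1) ⇒ J = (2, -1)
2. S lies on line JU with JS:SU = 5:(-4) ⇒ S = (-8, 4)
3. A is the midpoint of WB ⇒ A = (1/2, 1/2)
4. D is the midpoint of BS ⇒ D = (-7/2, 2)
2·[AWD] = 5/4, 2·[BSA] = -5/2
[AWD]:[BSA] = 5/4:-5/2 = -1/2

[AWD]:[BSA] = -1/2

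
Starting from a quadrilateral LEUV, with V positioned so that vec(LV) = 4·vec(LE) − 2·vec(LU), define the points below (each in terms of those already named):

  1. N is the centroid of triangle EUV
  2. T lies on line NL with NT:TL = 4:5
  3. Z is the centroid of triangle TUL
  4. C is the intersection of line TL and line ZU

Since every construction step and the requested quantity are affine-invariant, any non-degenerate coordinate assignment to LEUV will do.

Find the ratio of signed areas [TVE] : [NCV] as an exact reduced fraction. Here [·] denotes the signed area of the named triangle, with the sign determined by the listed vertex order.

[TVE]:[NCV] = 19/39

Assign L = (0, 0), E = (1, 0), U = (0, 1), V = (4, -2) — the answer is frame-independent, so this choice is without loss of generality.
1. N is the centroid of triangle EUV ⇒ N = (5/3, -1/3)
2. T lies on line NL with NT:TL = 4:5 ⇒ T = (25/27, -5/27)
3. Z is the centroid of triangle TUL ⇒ Z = (25/81, 22/81)
4. C is the intersection of line TL and line ZU ⇒ C = (25/54, -5/54)
2·[TVE] = 19/27, 2·[NCV] = 13/9
[TVE]:[NCV] = 19/27:13/9 = 19/39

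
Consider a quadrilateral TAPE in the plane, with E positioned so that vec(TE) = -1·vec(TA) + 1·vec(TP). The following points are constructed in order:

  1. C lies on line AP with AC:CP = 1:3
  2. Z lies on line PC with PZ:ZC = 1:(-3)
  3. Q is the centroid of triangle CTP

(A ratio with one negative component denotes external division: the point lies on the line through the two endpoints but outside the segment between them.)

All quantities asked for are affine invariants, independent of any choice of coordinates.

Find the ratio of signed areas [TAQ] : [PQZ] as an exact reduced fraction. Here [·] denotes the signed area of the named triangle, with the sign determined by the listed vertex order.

Choose coordinates T = (0, 0), A = (1, 0), P = (0, 1), E = (-1, 1).
1. C lies on line AP with AC:CP = 1:3 ⇒ C = (3/4, 1/4)
2. Z lies on line PC with PZ:ZC = 1:(-3) ⇒ Z = (-3/8, 11/8)
3. Q is the centroid of triangle CTP ⇒ Q = (1/4, 5/12)
2·[TAQ] = 5/12, 2·[PQZ] = -1/8
[TAQ]:[PQZ] = 5/12:-1/8 = -10/3

[TAQ]:[PQZ] = -10/3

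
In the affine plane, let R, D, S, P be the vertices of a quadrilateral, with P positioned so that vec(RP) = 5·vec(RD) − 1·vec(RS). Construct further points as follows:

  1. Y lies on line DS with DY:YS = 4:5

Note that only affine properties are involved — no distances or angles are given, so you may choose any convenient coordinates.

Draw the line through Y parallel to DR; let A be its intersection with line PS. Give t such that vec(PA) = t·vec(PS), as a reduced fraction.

Assign R = (0, 0), D = (1, 0), S = (0, 1), P = (5, -1) — the answer is frame-independent, so this choice is without loss of generality.
1. Y lies on line DS with DY:YS = 4:5 ⇒ Y = (5/9, 4/9)
through Y parallel to DR: direction (-1, 0); meets PS at A = (25/18, 4/9)
A = P + t·(S−P) with t = 13/18

t = 13/18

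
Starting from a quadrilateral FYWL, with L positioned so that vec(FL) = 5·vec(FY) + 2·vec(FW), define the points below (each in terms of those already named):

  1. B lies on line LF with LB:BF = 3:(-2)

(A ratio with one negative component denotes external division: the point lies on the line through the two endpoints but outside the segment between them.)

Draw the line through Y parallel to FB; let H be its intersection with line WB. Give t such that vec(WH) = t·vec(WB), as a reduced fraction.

Choose coordinates F = (0, 0), Y = (1, 0), W = (0, 1), L = (5, 2).
1. B lies on line LF with LB:BF = 3:(-2) ⇒ B = (-10, -4)
through Y parallel to FB: direction (-10, -4); meets WB at H = (-14, -6)
H = W + t·(B−W) with t = 7/5

t = 7/5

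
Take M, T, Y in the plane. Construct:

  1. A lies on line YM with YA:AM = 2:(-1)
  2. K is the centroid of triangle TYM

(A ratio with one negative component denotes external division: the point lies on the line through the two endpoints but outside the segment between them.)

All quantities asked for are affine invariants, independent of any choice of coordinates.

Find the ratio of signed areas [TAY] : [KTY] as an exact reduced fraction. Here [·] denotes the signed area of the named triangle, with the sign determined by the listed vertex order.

Set M = (0, 0), T = (1, 0), Y = (0, 1); any affine frame gives the same invariant.
1. A lies on line YM with YA:AM = 2:(-1) ⇒ A = (0, -1)
2. K is the centroid of triangle TYM ⇒ K = (1/3, 1/3)
2·[TAY] = -2, 2·[KTY] = 1/3
[TAY]:[KTY] = -2:1/3 = -6

[TAY]:[KTY] = -6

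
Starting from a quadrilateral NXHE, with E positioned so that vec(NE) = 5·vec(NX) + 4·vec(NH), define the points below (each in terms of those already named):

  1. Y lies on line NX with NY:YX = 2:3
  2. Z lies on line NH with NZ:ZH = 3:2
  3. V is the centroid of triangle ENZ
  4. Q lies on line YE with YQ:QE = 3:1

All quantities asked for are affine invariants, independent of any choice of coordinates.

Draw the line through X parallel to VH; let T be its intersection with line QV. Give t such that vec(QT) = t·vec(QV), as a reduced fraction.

Assign N = (0, 0), X = (1, 0), H = (0, 1), E = (5, 4) — the answer is frame-independent, so this choice is without loss of generality.
1. Y lies on line NX with NY:YX = 2:3 ⇒ Y = (2/5, 0)
2. Z lies on line NH with NZ:ZH = 3:2 ⇒ Z = (0, 3/5)
3. V is the centroid of triangle ENZ ⇒ V = (5/3, 23/15)
4. Q lies on line YE with YQ:QE = 3:1 ⇒ Q = (77/20, 3)
through X parallel to VH: direction (-5/3, -8/15); meets QV at T = (-267/128, -79/80)
T = Q + t·(V−Q) with t = 87/32

t = 87/32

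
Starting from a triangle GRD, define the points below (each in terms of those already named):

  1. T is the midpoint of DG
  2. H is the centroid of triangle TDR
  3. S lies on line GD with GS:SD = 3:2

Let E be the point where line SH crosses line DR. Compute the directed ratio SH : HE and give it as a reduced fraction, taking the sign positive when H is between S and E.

SH:HE = 7/5

Work in coordinates with G = (0, 0), R = (1, 0), D = (0, 1).
1. T is the midpoint of DG ⇒ T = (0, 1/2)
2. H is the centroid of triangle TDR ⇒ H = (1/3, 1/2)
3. S lies on line GD with GS:SD = 3:2 ⇒ S = (0, 3/5)
line SH meets DR at E = (4/7, 3/7)
H = S + t·(E−S) with t = 7/12, so SH:HE = 7/12:5/12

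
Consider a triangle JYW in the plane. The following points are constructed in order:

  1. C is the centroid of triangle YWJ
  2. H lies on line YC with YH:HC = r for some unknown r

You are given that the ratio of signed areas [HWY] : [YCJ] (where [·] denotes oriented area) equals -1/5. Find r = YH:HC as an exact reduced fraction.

Assign J = (0, 0), Y = (1, 0), W = (0, 1) — the answer is frame-independent, so this choice is without loss of generality.
1. C is the centroid of triangle YWJ ⇒ C = (1/3, 1/3)
2. With YH:HC = r, write λ = r/(r+1) so H = Y + λ·(C−Y); H is affine-linear in λ
Every point depending on H is an affine combination of H and λ-independent points, so each such coordinate is linear in λ; the λ² term in each signed area is a multiple of (C−Y)×(C−Y) = 0, so 2·[HWY] and 2·[YCJ] are each linear in λ. Evaluating at λ=0 and λ=1:
  2·[HWY] = -1/3·λ,   2·[YCJ] = 1/3
So [HWY]:[YCJ] = (-1/3·λ) / (1/3). Setting this equal to -1/5:
  -1/3·λ = -1/5·(1/3)  ⇒  λ = 1/5
Then r = λ/(1−λ) = (1/5)/(4/5) = 1/4. Check: with r = 1/4, H = (13/15, 1/15) and [HWY]:[YCJ] = -1/5 as required.

r = 1/4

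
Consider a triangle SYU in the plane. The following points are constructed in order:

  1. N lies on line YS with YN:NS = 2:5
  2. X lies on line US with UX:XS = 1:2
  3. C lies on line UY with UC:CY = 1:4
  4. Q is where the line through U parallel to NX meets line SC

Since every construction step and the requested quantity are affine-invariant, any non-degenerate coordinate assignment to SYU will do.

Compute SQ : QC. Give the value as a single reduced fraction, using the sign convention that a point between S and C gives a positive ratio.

Choose coordinates S = (0, 0), Y = (1, 0), U = (0, 1).
1. N lies on line YS with YN:NS = 2:5 ⇒ N = (5/7, 0)
2. X lies on line US with UX:XS = 1:2 ⇒ X = (0, 2/3)
3. C lies on line UY with UC:CY = 1:4 ⇒ C = (1/5, 4/5)
4. Q is where the line through U parallel to NX meets line SC ⇒ Q = (15/74, 30/37)
Q = S + t·(C−S) with t = 75/74, so SQ:QC = t:(1−t) = 75/74:-1/74

SQ:QC = -75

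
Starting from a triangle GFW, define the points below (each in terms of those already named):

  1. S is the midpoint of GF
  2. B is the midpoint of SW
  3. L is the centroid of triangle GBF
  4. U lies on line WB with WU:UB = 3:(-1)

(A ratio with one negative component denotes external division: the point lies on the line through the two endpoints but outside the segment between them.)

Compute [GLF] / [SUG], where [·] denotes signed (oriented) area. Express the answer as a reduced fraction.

[GLF]:[SUG] = -4/3

Set G = (0, 0), F = (1, 0), W = (0, 1); any affine frame gives the same invariant.
1. S is the midpoint of GF ⇒ S = (1/2, 0)
2. B is the midpoint of SW ⇒ B = (1/4, 1/2)
3. L is the centroid of triangle GBF ⇒ L = (5/12, 1/6)
4. U lies on line WB with WU:UB = 3:(-1) ⇒ U = (3/8, 1/4)
2·[GLF] = -1/6, 2·[SUG] = 1/8
[GLF]:[SUG] = -1/6:1/8 = -4/3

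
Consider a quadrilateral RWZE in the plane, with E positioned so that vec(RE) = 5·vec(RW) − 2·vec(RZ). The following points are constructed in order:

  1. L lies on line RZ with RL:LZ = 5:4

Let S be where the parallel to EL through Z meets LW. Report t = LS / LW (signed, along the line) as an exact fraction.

Assign R = (0, 0), W = (1, 0), Z = (0, 1), E = (5, -2) — the answer is frame-independent, so this choice is without loss of generality.
1. L lies on line RZ with RL:LZ = 5:4 ⇒ L = (0, 5/9)
through Z parallel to EL: direction (-5, 23/9); meets LW at S = (-10, 55/9)
S = L + t·(W−L) with t = -10

t = -10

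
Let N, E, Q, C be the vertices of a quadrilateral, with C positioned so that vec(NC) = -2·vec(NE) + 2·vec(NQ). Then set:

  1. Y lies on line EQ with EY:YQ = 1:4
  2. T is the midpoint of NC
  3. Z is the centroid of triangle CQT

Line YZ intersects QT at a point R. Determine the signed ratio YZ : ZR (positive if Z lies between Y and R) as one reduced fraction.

Set N = (0, 0), E = (1, 0), Q = (0, 1), C = (-2, 2); any affine frame gives the same invariant.
1. Y lies on line EQ with EY:YQ = 1:4 ⇒ Y = (4/5, 1/5)
2. T is the midpoint of NC ⇒ T = (-1, 1)
3. Z is the centroid of triangle CQT ⇒ Z = (-1, 4/3)
line YZ meets QT at R = (-8/17, 1)
Z = Y + t·(R−Y) with t = 17/12, so YZ:ZR = 17/12:-5/12

YZ:ZR = -17/5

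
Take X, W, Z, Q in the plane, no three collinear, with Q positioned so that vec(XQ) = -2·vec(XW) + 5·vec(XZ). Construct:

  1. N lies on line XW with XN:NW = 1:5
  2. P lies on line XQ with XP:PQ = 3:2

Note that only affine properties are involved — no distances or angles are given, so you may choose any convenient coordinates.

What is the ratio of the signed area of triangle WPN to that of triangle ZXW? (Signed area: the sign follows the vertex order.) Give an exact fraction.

[WPN]:[ZXW] = 5/2

Assign X = (0, 0), W = (1, 0), Z = (0, 1), Q = (-2, 5) — the answer is frame-independent, so this choice is without loss of generality.
1. N lies on line XW with XN:NW = 1:5 ⇒ N = (1/6, 0)
2. P lies on line XQ with XP:PQ = 3:2 ⇒ P = (-6/5, 3)
2·[WPN] = 5/2, 2·[ZXW] = 1
[WPN]:[ZXW] = 5/2:1 = 5/2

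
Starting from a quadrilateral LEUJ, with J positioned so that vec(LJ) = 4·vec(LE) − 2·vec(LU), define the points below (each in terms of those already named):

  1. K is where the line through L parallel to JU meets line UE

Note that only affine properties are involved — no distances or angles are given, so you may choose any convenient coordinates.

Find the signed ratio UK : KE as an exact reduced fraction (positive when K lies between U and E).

Choose coordinates L = (0, 0), E = (1, 0), U = (0, 1), J = (4, -2).
1. K is where the line through L parallel to JU meets line UE ⇒ K = (4, -3)
K = U + t·(E−U) with t = 4, so UK:KE = t:(1−t) = 4:-3

UK:KE = -4/3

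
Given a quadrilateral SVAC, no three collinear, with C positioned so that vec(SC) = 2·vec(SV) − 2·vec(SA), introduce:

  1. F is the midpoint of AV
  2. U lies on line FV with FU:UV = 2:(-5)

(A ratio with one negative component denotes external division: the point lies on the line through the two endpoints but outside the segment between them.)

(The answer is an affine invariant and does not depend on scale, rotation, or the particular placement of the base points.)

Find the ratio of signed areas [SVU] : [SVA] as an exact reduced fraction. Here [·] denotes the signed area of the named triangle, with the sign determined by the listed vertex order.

Assign S = (0, 0), V = (1, 0), A = (0, 1), C = (2, -2) — the answer is frame-independent, so this choice is without loss of generality.
1. F is the midpoint of AV ⇒ F = (1/2, 1/2)
2. U lies on line FV with FU:UV = 2:(-5) ⇒ U = (1/6, 5/6)
2·[SVU] = 5/6, 2·[SVA] = 1
[SVU]:[SVA] = 5/6:1 = 5/6

[SVU]:[SVA] = 5/6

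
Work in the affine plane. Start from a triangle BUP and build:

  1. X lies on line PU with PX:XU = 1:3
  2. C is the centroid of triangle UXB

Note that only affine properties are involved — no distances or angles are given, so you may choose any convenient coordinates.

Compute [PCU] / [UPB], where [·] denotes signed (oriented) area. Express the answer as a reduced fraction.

[PCU]:[UPB] = 1/3

Assign B = (0, 0), U = (1, 0), P = (0, 1) — the answer is frame-independent, so this choice is without loss of generality.
1. X lies on line PU with PX:XU = 1:3 ⇒ X = (1/4, 3/4)
2. C is the centroid of triangle UXB ⇒ C = (5/12, 1/4)
2·[PCU] = 1/3, 2·[UPB] = 1
[PCU]:[UPB] = 1/3:1 = 1/3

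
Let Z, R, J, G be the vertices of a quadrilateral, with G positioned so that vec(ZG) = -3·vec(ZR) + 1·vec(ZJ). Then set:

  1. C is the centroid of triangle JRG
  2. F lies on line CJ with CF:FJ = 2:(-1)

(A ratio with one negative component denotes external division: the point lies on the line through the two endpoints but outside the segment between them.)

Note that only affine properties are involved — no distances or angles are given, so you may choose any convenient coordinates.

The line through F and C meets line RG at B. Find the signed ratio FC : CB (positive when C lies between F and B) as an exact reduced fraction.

Assign Z = (0, 0), R = (1, 0), J = (0, 1), G = (-3, 1) — the answer is frame-independent, so this choice is without loss of generality.
1. C is the centroid of triangle JRG ⇒ C = (-2/3, 2/3)
2. F lies on line CJ with CF:FJ = 2:(-1) ⇒ F = (2/3, 4/3)
line FC meets RG at B = (-1, 1/2)
C = F + t·(B−F) with t = 4/5, so FC:CB = 4/5:1/5

FC:CB = 4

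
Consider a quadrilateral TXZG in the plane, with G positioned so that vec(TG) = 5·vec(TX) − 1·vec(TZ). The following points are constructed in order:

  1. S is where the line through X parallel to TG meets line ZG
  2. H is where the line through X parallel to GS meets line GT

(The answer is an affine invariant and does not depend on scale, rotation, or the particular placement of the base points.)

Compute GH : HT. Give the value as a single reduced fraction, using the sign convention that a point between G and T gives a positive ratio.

Choose coordinates T = (0, 0), X = (1, 0), Z = (0, 1), G = (5, -1).
1. S is where the line through X parallel to TG meets line ZG ⇒ S = (4, -3/5)
2. H is where the line through X parallel to GS meets line GT ⇒ H = (2, -2/5)
H = G + t·(T−G) with t = 3/5, so GH:HT = t:(1−t) = 3/5:2/5

GH:HT = 3/2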